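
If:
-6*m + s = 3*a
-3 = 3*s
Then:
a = -2*m - 1/3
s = -1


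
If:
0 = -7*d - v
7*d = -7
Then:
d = -1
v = 7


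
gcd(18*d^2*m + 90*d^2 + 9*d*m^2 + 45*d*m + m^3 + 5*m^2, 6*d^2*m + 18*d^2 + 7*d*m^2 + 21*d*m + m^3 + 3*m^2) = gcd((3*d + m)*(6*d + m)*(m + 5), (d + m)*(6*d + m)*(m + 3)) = 6*d + m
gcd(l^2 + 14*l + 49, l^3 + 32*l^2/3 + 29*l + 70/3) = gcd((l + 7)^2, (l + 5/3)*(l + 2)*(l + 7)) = l + 7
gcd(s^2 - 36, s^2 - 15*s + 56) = 1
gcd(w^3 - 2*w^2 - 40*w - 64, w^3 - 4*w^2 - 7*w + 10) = w + 2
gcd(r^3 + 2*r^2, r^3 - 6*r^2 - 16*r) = r^2 + 2*r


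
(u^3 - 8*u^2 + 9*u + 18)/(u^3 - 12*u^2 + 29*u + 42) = (u - 3)/(u - 7)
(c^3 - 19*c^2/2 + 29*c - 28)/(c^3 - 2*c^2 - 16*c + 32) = (c - 7/2)/(c + 4)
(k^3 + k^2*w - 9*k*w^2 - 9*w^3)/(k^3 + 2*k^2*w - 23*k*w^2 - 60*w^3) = (-k^2 + 2*k*w + 3*w^2)/(-k^2 + k*w + 20*w^2)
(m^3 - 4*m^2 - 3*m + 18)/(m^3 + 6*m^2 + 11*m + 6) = (m^2 - 6*m + 9)/(m^2 + 4*m + 3)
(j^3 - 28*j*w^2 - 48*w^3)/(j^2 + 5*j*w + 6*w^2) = (j^2 - 2*j*w - 24*w^2)/(j + 3*w)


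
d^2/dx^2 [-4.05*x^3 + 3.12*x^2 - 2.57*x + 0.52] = 6.24 - 24.3*x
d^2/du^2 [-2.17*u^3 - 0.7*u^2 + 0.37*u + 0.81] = -13.02*u - 1.4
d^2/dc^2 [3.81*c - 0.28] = 0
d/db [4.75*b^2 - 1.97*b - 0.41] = 9.5*b - 1.97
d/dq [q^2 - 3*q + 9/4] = 2*q - 3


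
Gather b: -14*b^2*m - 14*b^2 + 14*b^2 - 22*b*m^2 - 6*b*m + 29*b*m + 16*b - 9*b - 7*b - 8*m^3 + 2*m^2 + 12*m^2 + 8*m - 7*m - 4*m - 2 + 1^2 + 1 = -14*b^2*m + b*(-22*m^2 + 23*m) - 8*m^3 + 14*m^2 - 3*m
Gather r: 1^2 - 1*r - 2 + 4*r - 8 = 3*r - 9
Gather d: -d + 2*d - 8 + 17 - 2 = d + 7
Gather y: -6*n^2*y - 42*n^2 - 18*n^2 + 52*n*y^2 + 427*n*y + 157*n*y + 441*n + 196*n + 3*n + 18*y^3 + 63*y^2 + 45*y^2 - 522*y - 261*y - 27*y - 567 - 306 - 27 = -60*n^2 + 640*n + 18*y^3 + y^2*(52*n + 108) + y*(-6*n^2 + 584*n - 810) - 900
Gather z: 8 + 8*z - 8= 8*z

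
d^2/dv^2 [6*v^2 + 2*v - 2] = 12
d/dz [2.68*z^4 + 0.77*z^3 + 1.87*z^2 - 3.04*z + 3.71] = 10.72*z^3 + 2.31*z^2 + 3.74*z - 3.04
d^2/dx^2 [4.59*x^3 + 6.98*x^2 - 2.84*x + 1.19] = 27.54*x + 13.96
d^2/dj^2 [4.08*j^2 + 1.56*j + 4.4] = 8.16000000000000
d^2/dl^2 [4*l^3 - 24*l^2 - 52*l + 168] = 24*l - 48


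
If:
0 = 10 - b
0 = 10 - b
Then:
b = 10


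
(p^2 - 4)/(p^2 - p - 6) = (p - 2)/(p - 3)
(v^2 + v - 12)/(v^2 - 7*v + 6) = (v^2 + v - 12)/(v^2 - 7*v + 6)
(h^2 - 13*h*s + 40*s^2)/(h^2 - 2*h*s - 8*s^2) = (-h^2 + 13*h*s - 40*s^2)/(-h^2 + 2*h*s + 8*s^2)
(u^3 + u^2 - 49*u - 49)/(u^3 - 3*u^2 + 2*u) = (u^3 + u^2 - 49*u - 49)/(u*(u^2 - 3*u + 2))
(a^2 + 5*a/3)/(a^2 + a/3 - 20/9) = 3*a/(3*a - 4)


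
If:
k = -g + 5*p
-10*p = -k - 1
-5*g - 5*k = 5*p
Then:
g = 1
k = -1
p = 0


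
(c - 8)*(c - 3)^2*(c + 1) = c^4 - 13*c^3 + 43*c^2 - 15*c - 72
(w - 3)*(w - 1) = w^2 - 4*w + 3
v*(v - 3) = v^2 - 3*v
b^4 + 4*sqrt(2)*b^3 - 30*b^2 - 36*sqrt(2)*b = b*(b - 3*sqrt(2))*(b + sqrt(2))*(b + 6*sqrt(2))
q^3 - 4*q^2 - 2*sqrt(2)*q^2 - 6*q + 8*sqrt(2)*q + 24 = (q - 4)*(q - 3*sqrt(2))*(q + sqrt(2))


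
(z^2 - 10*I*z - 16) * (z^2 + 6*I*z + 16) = z^4 - 4*I*z^3 + 60*z^2 - 256*I*z - 256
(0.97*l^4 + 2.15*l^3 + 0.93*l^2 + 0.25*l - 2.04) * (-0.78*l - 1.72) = -0.7566*l^5 - 3.3454*l^4 - 4.4234*l^3 - 1.7946*l^2 + 1.1612*l + 3.5088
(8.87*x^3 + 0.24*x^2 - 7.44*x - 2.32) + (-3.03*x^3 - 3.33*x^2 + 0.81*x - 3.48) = 5.84*x^3 - 3.09*x^2 - 6.63*x - 5.8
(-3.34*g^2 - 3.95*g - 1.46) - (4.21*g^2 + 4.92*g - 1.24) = -7.55*g^2 - 8.87*g - 0.22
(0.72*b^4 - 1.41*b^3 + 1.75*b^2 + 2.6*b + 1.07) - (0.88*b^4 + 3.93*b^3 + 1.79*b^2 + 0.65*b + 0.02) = -0.16*b^4 - 5.34*b^3 - 0.04*b^2 + 1.95*b + 1.05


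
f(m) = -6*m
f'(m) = -6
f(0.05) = -0.30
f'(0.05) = -6.00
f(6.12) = -36.72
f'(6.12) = -6.00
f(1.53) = -9.18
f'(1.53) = -6.00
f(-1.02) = 6.12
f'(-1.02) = -6.00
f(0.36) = -2.16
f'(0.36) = -6.00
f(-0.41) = 2.46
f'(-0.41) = -6.00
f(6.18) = -37.08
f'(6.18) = -6.00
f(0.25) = -1.50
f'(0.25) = -6.00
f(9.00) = -54.00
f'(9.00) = -6.00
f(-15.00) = 90.00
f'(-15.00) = -6.00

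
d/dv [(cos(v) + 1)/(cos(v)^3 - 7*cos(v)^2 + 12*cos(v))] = 2*(cos(v)^3 - 2*cos(v)^2 - 7*cos(v) + 6)*sin(v)/((cos(v) - 4)^2*(cos(v) - 3)^2*cos(v)^2)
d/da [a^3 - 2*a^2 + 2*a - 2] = 3*a^2 - 4*a + 2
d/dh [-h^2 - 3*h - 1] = -2*h - 3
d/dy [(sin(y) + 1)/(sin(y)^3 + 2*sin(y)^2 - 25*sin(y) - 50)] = -(2*sin(y)^3 + 5*sin(y)^2 + 4*sin(y) + 25)*cos(y)/(sin(y)^3 + 2*sin(y)^2 - 25*sin(y) - 50)^2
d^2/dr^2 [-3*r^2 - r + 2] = -6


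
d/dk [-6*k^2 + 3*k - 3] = 3 - 12*k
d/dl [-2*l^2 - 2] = -4*l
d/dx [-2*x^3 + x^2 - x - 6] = -6*x^2 + 2*x - 1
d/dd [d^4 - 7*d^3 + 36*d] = 4*d^3 - 21*d^2 + 36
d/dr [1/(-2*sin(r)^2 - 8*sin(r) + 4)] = (sin(r) + 2)*cos(r)/(sin(r)^2 + 4*sin(r) - 2)^2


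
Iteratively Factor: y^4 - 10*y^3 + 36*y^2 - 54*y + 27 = (y - 3)*(y^3 - 7*y^2 + 15*y - 9) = (y - 3)^2*(y^2 - 4*y + 3) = (y - 3)^3*(y - 1)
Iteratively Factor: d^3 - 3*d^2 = (d)*(d^2 - 3*d) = d*(d - 3)*(d)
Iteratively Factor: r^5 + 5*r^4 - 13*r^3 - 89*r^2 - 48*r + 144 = (r + 3)*(r^4 + 2*r^3 - 19*r^2 - 32*r + 48) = (r - 4)*(r + 3)*(r^3 + 6*r^2 + 5*r - 12) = (r - 4)*(r + 3)^2*(r^2 + 3*r - 4) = (r - 4)*(r - 1)*(r + 3)^2*(r + 4)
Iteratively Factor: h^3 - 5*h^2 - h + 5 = (h - 5)*(h^2 - 1) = (h - 5)*(h + 1)*(h - 1)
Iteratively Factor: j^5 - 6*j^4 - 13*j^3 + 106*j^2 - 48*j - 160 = (j - 2)*(j^4 - 4*j^3 - 21*j^2 + 64*j + 80) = (j - 4)*(j - 2)*(j^3 - 21*j - 20) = (j - 4)*(j - 2)*(j + 1)*(j^2 - j - 20) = (j - 4)*(j - 2)*(j + 1)*(j + 4)*(j - 5)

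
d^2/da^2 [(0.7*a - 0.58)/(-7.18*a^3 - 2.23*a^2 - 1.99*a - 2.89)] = (-216.52008*a^5 + 291.556824*a^4 + 161.627212*a^3 + 241.330308*a^2 - 29.69976*a + 5.169404)/(370.146232*a^9 + 344.885556*a^8 + 414.884094*a^7 + 649.224991*a^6 + 392.626443*a^5 + 317.3655*a^4 + 264.734551*a^3 + 90.209616*a^2 + 49.862037*a + 24.137569)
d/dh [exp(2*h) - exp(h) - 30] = (2*exp(h) - 1)*exp(h)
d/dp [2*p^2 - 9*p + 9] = 4*p - 9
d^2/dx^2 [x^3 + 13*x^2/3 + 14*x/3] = 6*x + 26/3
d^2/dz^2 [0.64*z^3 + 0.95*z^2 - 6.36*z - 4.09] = 3.84*z + 1.9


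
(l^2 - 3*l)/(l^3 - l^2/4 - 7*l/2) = 4*(3 - l)/(-4*l^2 + l + 14)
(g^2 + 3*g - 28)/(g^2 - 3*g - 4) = (g + 7)/(g + 1)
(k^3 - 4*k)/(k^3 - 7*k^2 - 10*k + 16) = k*(k - 2)/(k^2 - 9*k + 8)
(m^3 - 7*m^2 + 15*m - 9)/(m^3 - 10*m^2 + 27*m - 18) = (m - 3)/(m - 6)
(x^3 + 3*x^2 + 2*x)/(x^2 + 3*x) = (x^2 + 3*x + 2)/(x + 3)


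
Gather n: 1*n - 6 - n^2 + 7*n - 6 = -n^2 + 8*n - 12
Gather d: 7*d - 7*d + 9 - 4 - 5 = 0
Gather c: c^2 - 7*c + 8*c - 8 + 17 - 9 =c^2 + c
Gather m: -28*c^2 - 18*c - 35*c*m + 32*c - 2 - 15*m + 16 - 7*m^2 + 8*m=-28*c^2 + 14*c - 7*m^2 + m*(-35*c - 7) + 14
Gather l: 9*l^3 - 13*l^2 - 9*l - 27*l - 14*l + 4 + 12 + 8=9*l^3 - 13*l^2 - 50*l + 24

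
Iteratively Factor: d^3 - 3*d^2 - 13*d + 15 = (d + 3)*(d^2 - 6*d + 5) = (d - 5)*(d + 3)*(d - 1)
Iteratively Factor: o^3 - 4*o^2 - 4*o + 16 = (o + 2)*(o^2 - 6*o + 8) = (o - 2)*(o + 2)*(o - 4)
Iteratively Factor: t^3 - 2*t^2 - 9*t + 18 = (t - 2)*(t^2 - 9) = (t - 2)*(t + 3)*(t - 3)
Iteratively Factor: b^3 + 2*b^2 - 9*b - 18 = (b + 2)*(b^2 - 9) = (b - 3)*(b + 2)*(b + 3)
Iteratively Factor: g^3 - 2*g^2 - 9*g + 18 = (g - 3)*(g^2 + g - 6) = (g - 3)*(g + 3)*(g - 2)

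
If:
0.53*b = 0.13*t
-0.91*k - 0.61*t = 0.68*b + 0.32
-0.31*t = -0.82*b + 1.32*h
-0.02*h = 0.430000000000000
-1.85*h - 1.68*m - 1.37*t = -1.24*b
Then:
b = 63.94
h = -21.50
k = -222.88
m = -141.71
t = 260.68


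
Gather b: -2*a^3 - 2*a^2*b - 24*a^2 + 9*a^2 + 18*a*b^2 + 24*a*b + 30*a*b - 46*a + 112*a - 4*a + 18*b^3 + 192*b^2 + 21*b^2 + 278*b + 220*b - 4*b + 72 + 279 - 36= -2*a^3 - 15*a^2 + 62*a + 18*b^3 + b^2*(18*a + 213) + b*(-2*a^2 + 54*a + 494) + 315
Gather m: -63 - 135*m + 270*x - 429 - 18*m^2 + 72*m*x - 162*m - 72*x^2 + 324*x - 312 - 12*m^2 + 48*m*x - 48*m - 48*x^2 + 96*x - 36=-30*m^2 + m*(120*x - 345) - 120*x^2 + 690*x - 840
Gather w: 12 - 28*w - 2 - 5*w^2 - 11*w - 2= -5*w^2 - 39*w + 8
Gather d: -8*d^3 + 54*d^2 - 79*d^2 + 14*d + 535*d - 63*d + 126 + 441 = -8*d^3 - 25*d^2 + 486*d + 567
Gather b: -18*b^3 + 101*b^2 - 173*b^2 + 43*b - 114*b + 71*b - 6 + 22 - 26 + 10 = -18*b^3 - 72*b^2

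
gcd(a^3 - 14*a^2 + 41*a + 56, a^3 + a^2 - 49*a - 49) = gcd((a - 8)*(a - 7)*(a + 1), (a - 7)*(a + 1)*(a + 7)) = a^2 - 6*a - 7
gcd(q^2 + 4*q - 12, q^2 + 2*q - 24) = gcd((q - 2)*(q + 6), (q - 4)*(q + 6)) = q + 6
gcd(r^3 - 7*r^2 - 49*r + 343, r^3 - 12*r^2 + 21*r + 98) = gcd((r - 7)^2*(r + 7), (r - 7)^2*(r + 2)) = r^2 - 14*r + 49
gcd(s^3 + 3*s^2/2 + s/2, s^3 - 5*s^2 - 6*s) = s^2 + s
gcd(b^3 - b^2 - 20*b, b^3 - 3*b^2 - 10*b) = b^2 - 5*b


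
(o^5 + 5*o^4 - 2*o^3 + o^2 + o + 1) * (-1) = -o^5 - 5*o^4 + 2*o^3 - o^2 - o - 1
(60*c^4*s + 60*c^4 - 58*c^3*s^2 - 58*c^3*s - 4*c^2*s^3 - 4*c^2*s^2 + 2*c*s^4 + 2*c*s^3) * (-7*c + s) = -420*c^5*s - 420*c^5 + 466*c^4*s^2 + 466*c^4*s - 30*c^3*s^3 - 30*c^3*s^2 - 18*c^2*s^4 - 18*c^2*s^3 + 2*c*s^5 + 2*c*s^4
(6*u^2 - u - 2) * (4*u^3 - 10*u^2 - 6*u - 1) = 24*u^5 - 64*u^4 - 34*u^3 + 20*u^2 + 13*u + 2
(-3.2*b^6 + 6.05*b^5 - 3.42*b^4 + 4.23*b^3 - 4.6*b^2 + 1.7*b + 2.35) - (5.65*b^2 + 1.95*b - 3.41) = -3.2*b^6 + 6.05*b^5 - 3.42*b^4 + 4.23*b^3 - 10.25*b^2 - 0.25*b + 5.76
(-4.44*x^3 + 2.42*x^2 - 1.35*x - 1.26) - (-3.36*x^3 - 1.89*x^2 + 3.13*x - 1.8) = -1.08*x^3 + 4.31*x^2 - 4.48*x + 0.54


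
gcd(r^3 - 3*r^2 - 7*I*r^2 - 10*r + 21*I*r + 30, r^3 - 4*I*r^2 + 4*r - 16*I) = r - 2*I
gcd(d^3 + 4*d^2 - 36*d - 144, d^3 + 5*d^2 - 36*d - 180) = d^2 - 36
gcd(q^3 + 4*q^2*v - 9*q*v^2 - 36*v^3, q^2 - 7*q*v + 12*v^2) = q - 3*v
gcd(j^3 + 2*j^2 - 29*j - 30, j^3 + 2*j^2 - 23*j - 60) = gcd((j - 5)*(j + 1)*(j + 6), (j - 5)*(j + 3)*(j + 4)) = j - 5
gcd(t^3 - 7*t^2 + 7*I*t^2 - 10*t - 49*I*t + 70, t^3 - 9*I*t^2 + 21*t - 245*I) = t + 5*I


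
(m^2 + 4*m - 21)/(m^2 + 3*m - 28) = (m - 3)/(m - 4)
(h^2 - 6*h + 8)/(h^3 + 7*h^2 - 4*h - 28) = (h - 4)/(h^2 + 9*h + 14)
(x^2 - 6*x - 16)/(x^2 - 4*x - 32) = (x + 2)/(x + 4)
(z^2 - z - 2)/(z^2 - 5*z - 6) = (z - 2)/(z - 6)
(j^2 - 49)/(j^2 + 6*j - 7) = (j - 7)/(j - 1)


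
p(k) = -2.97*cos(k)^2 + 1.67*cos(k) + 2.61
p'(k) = 5.94*sin(k)*cos(k) - 1.67*sin(k)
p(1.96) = 1.55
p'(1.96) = -3.63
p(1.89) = 1.79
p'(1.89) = -3.36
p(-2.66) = -1.20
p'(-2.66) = 3.21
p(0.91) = 2.52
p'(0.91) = 1.56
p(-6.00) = 1.48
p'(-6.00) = 1.13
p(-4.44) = 1.95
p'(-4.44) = -3.15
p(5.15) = 2.78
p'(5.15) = -0.77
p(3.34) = -1.88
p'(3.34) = 1.48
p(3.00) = -1.95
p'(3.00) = -1.07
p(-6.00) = 1.48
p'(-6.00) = 1.13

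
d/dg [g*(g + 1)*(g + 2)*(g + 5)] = 4*g^3 + 24*g^2 + 34*g + 10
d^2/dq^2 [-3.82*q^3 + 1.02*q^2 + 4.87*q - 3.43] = 2.04 - 22.92*q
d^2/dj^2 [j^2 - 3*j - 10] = 2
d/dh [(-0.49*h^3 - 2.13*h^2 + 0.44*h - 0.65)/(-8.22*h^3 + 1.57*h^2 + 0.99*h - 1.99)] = (-18.2779*h^4 + 6.2634*h^3 - 15.9032*h^2 + 10.5184*h - 0.2321)/(67.5684*h^6 - 25.8108*h^5 - 13.8107*h^4 + 35.8242*h^3 - 5.2685*h^2 - 3.9402*h + 3.9601)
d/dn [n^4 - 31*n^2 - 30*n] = 4*n^3 - 62*n - 30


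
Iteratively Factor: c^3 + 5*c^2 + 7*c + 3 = (c + 3)*(c^2 + 2*c + 1) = (c + 1)*(c + 3)*(c + 1)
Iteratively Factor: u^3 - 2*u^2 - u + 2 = (u + 1)*(u^2 - 3*u + 2) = (u - 1)*(u + 1)*(u - 2)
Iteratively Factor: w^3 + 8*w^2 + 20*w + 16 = (w + 4)*(w^2 + 4*w + 4) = (w + 2)*(w + 4)*(w + 2)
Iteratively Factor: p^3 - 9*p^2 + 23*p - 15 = (p - 3)*(p^2 - 6*p + 5) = (p - 5)*(p - 3)*(p - 1)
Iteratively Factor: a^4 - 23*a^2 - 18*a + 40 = (a + 4)*(a^3 - 4*a^2 - 7*a + 10) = (a - 5)*(a + 4)*(a^2 + a - 2) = (a - 5)*(a - 1)*(a + 4)*(a + 2)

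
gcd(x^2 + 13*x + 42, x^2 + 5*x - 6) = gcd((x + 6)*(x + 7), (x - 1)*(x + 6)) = x + 6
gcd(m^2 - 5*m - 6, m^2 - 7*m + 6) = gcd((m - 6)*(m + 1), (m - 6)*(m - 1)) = m - 6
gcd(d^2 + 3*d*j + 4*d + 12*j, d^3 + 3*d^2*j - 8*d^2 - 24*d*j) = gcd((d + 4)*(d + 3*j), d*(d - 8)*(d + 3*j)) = d + 3*j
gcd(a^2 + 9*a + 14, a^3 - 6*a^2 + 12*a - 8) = 1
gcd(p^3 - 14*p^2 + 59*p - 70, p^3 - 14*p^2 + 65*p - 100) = p - 5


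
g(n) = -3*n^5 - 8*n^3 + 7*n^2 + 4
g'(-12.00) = -314664.00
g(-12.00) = 761332.00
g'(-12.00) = -314664.00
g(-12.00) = 761332.00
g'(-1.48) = -145.26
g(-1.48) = 66.57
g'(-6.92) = -35642.76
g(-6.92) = 50595.10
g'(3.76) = -3284.74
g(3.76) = -2576.85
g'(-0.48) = -13.05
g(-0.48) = 6.57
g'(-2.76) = -1091.88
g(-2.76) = 705.99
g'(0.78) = -9.23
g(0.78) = 3.60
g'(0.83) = -12.03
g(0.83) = 3.07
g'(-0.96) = -48.30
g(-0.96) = 19.98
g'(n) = -15*n^4 - 24*n^2 + 14*n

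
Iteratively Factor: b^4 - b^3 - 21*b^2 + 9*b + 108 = (b + 3)*(b^3 - 4*b^2 - 9*b + 36) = (b - 3)*(b + 3)*(b^2 - b - 12) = (b - 4)*(b - 3)*(b + 3)*(b + 3)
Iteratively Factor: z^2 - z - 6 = (z + 2)*(z - 3)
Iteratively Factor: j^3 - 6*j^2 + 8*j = (j - 2)*(j^2 - 4*j) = (j - 4)*(j - 2)*(j)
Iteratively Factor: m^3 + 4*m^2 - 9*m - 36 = (m + 4)*(m^2 - 9) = (m - 3)*(m + 4)*(m + 3)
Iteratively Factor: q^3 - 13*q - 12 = (q - 4)*(q^2 + 4*q + 3) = (q - 4)*(q + 1)*(q + 3)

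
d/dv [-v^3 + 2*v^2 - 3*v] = -3*v^2 + 4*v - 3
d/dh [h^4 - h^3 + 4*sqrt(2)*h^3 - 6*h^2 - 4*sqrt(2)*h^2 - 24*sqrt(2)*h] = 4*h^3 - 3*h^2 + 12*sqrt(2)*h^2 - 12*h - 8*sqrt(2)*h - 24*sqrt(2)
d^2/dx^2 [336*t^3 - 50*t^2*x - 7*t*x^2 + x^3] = -14*t + 6*x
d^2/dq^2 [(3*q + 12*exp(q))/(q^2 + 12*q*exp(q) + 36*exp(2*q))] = 6*(-4*q^2*exp(q) + 24*q*exp(2*q) + 16*q*exp(q) + q + 72*exp(3*q) + 24*exp(2*q))/(q^4 + 24*q^3*exp(q) + 216*q^2*exp(2*q) + 864*q*exp(3*q) + 1296*exp(4*q))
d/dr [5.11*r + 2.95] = 5.11000000000000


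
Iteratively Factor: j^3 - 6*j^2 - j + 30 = (j - 3)*(j^2 - 3*j - 10) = (j - 5)*(j - 3)*(j + 2)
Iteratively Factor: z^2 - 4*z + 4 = (z - 2)*(z - 2)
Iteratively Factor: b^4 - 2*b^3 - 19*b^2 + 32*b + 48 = (b - 3)*(b^3 + b^2 - 16*b - 16) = (b - 3)*(b + 1)*(b^2 - 16) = (b - 4)*(b - 3)*(b + 1)*(b + 4)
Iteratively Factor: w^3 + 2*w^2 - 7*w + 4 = (w + 4)*(w^2 - 2*w + 1) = (w - 1)*(w + 4)*(w - 1)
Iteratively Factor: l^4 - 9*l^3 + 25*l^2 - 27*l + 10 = (l - 1)*(l^3 - 8*l^2 + 17*l - 10) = (l - 5)*(l - 1)*(l^2 - 3*l + 2) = (l - 5)*(l - 1)^2*(l - 2)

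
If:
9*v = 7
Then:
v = 7/9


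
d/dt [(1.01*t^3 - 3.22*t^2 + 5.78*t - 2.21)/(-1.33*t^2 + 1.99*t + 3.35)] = (-1.3433*t^4 + 4.0198*t^3 + 11.4301*t^2 - 27.4526*t + 23.7609)/(1.7689*t^4 - 5.2934*t^3 - 4.9509*t^2 + 13.333*t + 11.2225)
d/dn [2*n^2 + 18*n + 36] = 4*n + 18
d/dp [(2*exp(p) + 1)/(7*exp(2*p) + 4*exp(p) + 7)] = (-14*exp(2*p) - 14*exp(p) + 10)*exp(p)/(49*exp(4*p) + 56*exp(3*p) + 114*exp(2*p) + 56*exp(p) + 49)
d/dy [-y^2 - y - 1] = -2*y - 1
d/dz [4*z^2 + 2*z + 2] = 8*z + 2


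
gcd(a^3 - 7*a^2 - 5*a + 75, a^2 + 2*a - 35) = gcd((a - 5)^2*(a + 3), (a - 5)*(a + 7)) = a - 5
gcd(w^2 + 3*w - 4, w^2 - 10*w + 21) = 1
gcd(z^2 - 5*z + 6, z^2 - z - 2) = z - 2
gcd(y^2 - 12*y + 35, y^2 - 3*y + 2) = 1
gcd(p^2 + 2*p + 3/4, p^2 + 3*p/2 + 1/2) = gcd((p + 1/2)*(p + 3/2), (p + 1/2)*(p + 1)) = p + 1/2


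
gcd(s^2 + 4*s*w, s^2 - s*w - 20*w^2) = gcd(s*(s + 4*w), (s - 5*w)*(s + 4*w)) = s + 4*w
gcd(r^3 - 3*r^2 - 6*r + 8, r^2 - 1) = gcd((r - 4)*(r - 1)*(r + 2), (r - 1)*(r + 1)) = r - 1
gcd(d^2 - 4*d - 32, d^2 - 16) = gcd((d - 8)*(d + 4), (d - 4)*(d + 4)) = d + 4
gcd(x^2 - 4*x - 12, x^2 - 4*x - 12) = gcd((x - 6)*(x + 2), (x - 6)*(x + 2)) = x^2 - 4*x - 12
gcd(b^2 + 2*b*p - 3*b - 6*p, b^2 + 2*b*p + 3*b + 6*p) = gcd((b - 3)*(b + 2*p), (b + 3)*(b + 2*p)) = b + 2*p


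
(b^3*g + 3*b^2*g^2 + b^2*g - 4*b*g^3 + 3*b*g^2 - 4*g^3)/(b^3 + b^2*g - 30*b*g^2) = g*(b^3 + 3*b^2*g + b^2 - 4*b*g^2 + 3*b*g - 4*g^2)/(b*(b^2 + b*g - 30*g^2))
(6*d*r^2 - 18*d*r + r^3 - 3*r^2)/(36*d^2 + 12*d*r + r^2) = r*(r - 3)/(6*d + r)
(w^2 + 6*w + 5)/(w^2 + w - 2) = (w^2 + 6*w + 5)/(w^2 + w - 2)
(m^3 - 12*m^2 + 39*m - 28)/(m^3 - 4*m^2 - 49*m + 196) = (m - 1)/(m + 7)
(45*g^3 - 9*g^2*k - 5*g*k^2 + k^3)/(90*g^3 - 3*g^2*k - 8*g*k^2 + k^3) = (3*g - k)/(6*g - k)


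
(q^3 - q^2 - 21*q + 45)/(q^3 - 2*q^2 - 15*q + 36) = (q + 5)/(q + 4)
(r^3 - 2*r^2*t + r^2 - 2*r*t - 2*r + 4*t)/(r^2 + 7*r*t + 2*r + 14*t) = (r^2 - 2*r*t - r + 2*t)/(r + 7*t)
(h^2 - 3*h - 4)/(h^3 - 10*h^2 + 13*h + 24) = (h - 4)/(h^2 - 11*h + 24)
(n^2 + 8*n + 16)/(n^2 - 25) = (n^2 + 8*n + 16)/(n^2 - 25)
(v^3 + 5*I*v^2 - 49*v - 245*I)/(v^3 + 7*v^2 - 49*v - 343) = (v + 5*I)/(v + 7)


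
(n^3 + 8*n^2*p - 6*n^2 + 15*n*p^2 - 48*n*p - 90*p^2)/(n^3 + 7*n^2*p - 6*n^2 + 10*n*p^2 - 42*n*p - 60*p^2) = (n + 3*p)/(n + 2*p)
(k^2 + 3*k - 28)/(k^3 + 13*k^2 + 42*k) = (k - 4)/(k*(k + 6))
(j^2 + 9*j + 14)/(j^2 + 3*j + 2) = (j + 7)/(j + 1)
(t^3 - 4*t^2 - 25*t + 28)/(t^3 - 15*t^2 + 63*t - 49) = (t + 4)/(t - 7)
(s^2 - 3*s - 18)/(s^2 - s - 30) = (s + 3)/(s + 5)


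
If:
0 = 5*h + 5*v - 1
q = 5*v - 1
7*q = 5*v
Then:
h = -1/30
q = 1/6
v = 7/30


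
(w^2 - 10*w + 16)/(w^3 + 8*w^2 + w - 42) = (w - 8)/(w^2 + 10*w + 21)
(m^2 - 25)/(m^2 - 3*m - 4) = (25 - m^2)/(-m^2 + 3*m + 4)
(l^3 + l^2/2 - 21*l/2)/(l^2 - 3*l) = l + 7/2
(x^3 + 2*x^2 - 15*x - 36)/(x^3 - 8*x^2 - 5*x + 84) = (x + 3)/(x - 7)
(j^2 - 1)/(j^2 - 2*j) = (j^2 - 1)/(j*(j - 2))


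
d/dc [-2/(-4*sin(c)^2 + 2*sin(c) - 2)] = (1 - 4*sin(c))*cos(c)/(-sin(c) - cos(2*c) + 2)^2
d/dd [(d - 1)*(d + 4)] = 2*d + 3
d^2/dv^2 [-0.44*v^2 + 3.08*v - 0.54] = -0.880000000000000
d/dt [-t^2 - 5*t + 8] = -2*t - 5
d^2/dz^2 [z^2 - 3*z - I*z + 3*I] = 2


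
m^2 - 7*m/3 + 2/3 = (m - 2)*(m - 1/3)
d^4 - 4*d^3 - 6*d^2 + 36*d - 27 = (d - 3)^2*(d - 1)*(d + 3)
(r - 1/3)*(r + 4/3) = r^2 + r - 4/9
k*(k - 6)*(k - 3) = k^3 - 9*k^2 + 18*k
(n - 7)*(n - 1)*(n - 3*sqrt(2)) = n^3 - 8*n^2 - 3*sqrt(2)*n^2 + 7*n + 24*sqrt(2)*n - 21*sqrt(2)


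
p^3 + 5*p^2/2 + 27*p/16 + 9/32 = (p + 1/4)*(p + 3/4)*(p + 3/2)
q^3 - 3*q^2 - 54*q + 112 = (q - 8)*(q - 2)*(q + 7)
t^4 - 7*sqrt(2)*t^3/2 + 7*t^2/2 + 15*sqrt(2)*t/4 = t*(t - 5*sqrt(2)/2)*(t - 3*sqrt(2)/2)*(t + sqrt(2)/2)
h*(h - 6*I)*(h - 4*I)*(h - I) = h^4 - 11*I*h^3 - 34*h^2 + 24*I*h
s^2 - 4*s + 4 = (s - 2)^2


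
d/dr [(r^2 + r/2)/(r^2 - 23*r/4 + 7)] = 4*(-25*r^2 + 56*r + 14)/(16*r^4 - 184*r^3 + 753*r^2 - 1288*r + 784)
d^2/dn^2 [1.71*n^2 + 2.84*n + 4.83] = 3.42000000000000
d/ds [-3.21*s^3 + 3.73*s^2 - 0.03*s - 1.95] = -9.63*s^2 + 7.46*s - 0.03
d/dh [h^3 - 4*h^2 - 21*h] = 3*h^2 - 8*h - 21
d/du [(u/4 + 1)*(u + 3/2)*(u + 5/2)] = 3*u^2/4 + 4*u + 79/16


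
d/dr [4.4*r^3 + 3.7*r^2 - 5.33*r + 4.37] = 13.2*r^2 + 7.4*r - 5.33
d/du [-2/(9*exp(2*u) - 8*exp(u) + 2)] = (36*exp(u) - 16)*exp(u)/(9*exp(2*u) - 8*exp(u) + 2)^2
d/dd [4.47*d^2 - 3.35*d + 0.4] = 8.94*d - 3.35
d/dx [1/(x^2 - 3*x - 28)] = (3 - 2*x)/(-x^2 + 3*x + 28)^2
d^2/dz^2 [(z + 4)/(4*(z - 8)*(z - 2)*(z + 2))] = (3*z^5 - 188*z^3 + 528*z^2 + 768*z + 1216)/(2*(z^9 - 24*z^8 + 180*z^7 - 224*z^6 - 2256*z^5 + 4992*z^4 + 9152*z^3 - 23040*z^2 - 12288*z + 32768))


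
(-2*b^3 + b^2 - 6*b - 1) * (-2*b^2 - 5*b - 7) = 4*b^5 + 8*b^4 + 21*b^3 + 25*b^2 + 47*b + 7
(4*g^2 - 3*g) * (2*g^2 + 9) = 8*g^4 - 6*g^3 + 36*g^2 - 27*g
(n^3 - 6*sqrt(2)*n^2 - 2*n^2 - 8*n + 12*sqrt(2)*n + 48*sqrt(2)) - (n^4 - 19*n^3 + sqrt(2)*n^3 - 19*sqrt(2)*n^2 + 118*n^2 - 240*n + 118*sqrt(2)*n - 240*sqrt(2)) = -n^4 - sqrt(2)*n^3 + 20*n^3 - 120*n^2 + 13*sqrt(2)*n^2 - 106*sqrt(2)*n + 232*n + 288*sqrt(2)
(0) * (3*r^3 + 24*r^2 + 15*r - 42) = 0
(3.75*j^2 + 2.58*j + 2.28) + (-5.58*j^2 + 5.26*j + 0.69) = -1.83*j^2 + 7.84*j + 2.97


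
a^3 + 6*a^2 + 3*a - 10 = (a - 1)*(a + 2)*(a + 5)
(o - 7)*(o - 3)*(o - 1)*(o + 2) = o^4 - 9*o^3 + 9*o^2 + 41*o - 42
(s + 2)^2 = s^2 + 4*s + 4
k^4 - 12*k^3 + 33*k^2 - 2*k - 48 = (k - 8)*(k - 3)*(k - 2)*(k + 1)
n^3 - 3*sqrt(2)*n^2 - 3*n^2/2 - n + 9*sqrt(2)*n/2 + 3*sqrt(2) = (n - 2)*(n + 1/2)*(n - 3*sqrt(2))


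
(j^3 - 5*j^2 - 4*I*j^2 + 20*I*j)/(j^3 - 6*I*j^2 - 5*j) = (-j^2 + 5*j + 4*I*j - 20*I)/(-j^2 + 6*I*j + 5)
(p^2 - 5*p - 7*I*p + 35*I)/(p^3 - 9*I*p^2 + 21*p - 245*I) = (p - 5)/(p^2 - 2*I*p + 35)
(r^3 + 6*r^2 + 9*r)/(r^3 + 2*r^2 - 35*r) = (r^2 + 6*r + 9)/(r^2 + 2*r - 35)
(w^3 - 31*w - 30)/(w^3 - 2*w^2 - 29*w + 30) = (w + 1)/(w - 1)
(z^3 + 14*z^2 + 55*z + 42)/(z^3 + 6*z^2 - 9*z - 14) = (z + 6)/(z - 2)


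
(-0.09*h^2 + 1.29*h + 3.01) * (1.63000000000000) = -0.1467*h^2 + 2.1027*h + 4.9063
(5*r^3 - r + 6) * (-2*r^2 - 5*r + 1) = -10*r^5 - 25*r^4 + 7*r^3 - 7*r^2 - 31*r + 6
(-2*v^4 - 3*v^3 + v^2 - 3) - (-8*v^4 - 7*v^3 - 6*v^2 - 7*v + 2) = 6*v^4 + 4*v^3 + 7*v^2 + 7*v - 5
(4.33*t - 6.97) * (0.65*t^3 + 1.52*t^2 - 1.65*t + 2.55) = 2.8145*t^4 + 2.0511*t^3 - 17.7389*t^2 + 22.542*t - 17.7735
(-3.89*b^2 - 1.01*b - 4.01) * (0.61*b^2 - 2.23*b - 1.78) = -2.3729*b^4 + 8.0586*b^3 + 6.7304*b^2 + 10.7401*b + 7.1378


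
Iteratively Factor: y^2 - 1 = (y - 1)*(y + 1)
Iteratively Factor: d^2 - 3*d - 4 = (d + 1)*(d - 4)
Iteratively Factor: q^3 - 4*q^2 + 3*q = (q)*(q^2 - 4*q + 3) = q*(q - 1)*(q - 3)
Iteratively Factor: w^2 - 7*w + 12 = (w - 3)*(w - 4)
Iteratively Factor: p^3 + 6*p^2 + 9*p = (p + 3)*(p^2 + 3*p) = (p + 3)^2*(p)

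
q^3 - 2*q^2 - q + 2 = (q - 2)*(q - 1)*(q + 1)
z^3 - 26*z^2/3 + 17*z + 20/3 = (z - 5)*(z - 4)*(z + 1/3)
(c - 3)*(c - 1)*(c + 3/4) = c^3 - 13*c^2/4 + 9/4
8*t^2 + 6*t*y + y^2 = (2*t + y)*(4*t + y)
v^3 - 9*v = v*(v - 3)*(v + 3)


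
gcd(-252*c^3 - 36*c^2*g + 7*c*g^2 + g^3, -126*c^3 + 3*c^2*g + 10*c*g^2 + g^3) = 42*c^2 + 13*c*g + g^2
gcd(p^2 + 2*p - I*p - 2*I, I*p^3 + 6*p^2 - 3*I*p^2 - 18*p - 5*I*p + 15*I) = p - I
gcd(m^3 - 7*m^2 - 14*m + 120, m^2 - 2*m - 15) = m - 5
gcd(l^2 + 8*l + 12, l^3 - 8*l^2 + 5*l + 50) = l + 2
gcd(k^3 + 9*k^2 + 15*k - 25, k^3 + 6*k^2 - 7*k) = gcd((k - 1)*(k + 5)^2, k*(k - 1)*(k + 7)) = k - 1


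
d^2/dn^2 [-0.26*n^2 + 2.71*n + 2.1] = -0.520000000000000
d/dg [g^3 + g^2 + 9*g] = 3*g^2 + 2*g + 9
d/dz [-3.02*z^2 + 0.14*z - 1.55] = 0.14 - 6.04*z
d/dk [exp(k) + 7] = exp(k)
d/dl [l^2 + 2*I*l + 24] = 2*l + 2*I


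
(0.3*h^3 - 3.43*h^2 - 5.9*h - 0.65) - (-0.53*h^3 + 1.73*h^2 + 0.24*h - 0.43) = 0.83*h^3 - 5.16*h^2 - 6.14*h - 0.22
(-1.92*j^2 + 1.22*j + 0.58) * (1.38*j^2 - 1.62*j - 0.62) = -2.6496*j^4 + 4.794*j^3 + 0.0143999999999997*j^2 - 1.696*j - 0.3596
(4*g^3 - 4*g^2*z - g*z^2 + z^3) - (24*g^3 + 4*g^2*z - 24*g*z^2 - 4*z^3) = -20*g^3 - 8*g^2*z + 23*g*z^2 + 5*z^3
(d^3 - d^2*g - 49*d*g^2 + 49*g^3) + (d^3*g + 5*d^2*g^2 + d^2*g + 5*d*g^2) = d^3*g + d^3 + 5*d^2*g^2 - 44*d*g^2 + 49*g^3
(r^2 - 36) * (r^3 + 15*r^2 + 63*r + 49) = r^5 + 15*r^4 + 27*r^3 - 491*r^2 - 2268*r - 1764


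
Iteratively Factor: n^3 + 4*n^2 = (n)*(n^2 + 4*n) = n^2*(n + 4)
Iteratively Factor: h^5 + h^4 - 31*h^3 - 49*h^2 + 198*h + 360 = (h - 3)*(h^4 + 4*h^3 - 19*h^2 - 106*h - 120) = (h - 5)*(h - 3)*(h^3 + 9*h^2 + 26*h + 24) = (h - 5)*(h - 3)*(h + 2)*(h^2 + 7*h + 12) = (h - 5)*(h - 3)*(h + 2)*(h + 3)*(h + 4)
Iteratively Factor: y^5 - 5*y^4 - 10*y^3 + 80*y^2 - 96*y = (y - 3)*(y^4 - 2*y^3 - 16*y^2 + 32*y) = (y - 3)*(y + 4)*(y^3 - 6*y^2 + 8*y) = (y - 4)*(y - 3)*(y + 4)*(y^2 - 2*y) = y*(y - 4)*(y - 3)*(y + 4)*(y - 2)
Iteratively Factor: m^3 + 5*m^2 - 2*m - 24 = (m + 4)*(m^2 + m - 6) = (m + 3)*(m + 4)*(m - 2)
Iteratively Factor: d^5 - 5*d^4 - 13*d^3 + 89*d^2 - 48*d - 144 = (d + 4)*(d^4 - 9*d^3 + 23*d^2 - 3*d - 36) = (d - 3)*(d + 4)*(d^3 - 6*d^2 + 5*d + 12) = (d - 3)^2*(d + 4)*(d^2 - 3*d - 4) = (d - 4)*(d - 3)^2*(d + 4)*(d + 1)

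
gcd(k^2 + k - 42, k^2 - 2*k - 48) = 1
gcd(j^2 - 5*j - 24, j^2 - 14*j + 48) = j - 8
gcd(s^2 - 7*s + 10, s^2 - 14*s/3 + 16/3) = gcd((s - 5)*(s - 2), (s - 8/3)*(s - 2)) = s - 2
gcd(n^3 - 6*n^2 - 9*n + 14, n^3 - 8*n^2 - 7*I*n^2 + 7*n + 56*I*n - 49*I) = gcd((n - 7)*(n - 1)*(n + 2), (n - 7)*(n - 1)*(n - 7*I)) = n^2 - 8*n + 7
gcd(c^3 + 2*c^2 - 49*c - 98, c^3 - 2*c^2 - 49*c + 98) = c^2 - 49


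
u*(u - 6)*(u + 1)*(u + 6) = u^4 + u^3 - 36*u^2 - 36*u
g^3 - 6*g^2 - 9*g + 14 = (g - 7)*(g - 1)*(g + 2)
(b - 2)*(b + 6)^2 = b^3 + 10*b^2 + 12*b - 72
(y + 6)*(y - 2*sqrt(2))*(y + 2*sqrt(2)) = y^3 + 6*y^2 - 8*y - 48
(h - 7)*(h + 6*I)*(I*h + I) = I*h^3 - 6*h^2 - 6*I*h^2 + 36*h - 7*I*h + 42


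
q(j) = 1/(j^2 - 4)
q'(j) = -2*j/(j^2 - 4)^2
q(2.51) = 0.43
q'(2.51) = -0.95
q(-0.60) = -0.27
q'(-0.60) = 0.09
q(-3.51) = 0.12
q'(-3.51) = 0.10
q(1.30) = -0.43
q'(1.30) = -0.49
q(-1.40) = -0.49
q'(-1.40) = 0.67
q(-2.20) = 1.19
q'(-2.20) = 6.24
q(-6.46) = 0.03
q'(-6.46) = 0.01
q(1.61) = -0.71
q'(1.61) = -1.62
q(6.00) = 0.03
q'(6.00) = -0.01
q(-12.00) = 0.01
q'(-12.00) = 0.00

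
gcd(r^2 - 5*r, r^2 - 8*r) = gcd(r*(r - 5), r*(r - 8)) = r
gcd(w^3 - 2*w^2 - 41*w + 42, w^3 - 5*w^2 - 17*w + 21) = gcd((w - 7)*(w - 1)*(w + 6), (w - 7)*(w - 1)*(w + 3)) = w^2 - 8*w + 7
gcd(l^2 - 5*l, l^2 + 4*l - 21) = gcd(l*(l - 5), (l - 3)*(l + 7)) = 1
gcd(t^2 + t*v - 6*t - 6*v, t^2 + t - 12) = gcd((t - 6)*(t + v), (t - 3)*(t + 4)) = 1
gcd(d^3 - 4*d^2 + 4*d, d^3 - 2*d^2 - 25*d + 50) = d - 2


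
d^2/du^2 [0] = 0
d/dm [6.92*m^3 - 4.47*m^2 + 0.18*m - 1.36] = 20.76*m^2 - 8.94*m + 0.18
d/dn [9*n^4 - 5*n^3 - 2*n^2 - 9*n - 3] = 36*n^3 - 15*n^2 - 4*n - 9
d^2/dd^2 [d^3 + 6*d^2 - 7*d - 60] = 6*d + 12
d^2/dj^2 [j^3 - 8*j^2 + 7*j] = 6*j - 16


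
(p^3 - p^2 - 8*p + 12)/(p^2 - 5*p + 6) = (p^2 + p - 6)/(p - 3)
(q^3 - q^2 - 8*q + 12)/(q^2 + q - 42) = (q^3 - q^2 - 8*q + 12)/(q^2 + q - 42)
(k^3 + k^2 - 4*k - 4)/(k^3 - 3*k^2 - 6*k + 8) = (k^2 - k - 2)/(k^2 - 5*k + 4)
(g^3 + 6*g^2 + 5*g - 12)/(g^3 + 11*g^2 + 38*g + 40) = (g^2 + 2*g - 3)/(g^2 + 7*g + 10)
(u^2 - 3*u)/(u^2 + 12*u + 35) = u*(u - 3)/(u^2 + 12*u + 35)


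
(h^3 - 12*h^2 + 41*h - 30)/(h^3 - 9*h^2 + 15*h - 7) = (h^2 - 11*h + 30)/(h^2 - 8*h + 7)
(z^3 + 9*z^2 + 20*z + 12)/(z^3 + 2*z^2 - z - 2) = (z + 6)/(z - 1)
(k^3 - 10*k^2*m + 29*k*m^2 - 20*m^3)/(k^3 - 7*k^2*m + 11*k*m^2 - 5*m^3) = (k - 4*m)/(k - m)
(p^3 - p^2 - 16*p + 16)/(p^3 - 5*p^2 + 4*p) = (p + 4)/p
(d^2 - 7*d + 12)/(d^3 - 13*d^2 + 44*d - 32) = (d - 3)/(d^2 - 9*d + 8)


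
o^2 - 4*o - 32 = (o - 8)*(o + 4)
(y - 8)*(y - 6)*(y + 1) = y^3 - 13*y^2 + 34*y + 48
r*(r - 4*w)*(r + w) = r^3 - 3*r^2*w - 4*r*w^2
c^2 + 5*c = c*(c + 5)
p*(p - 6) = p^2 - 6*p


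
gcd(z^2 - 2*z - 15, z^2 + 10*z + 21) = z + 3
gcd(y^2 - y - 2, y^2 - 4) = y - 2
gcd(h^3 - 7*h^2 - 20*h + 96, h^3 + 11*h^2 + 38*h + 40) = h + 4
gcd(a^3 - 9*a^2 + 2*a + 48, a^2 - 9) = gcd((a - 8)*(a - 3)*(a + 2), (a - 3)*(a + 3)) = a - 3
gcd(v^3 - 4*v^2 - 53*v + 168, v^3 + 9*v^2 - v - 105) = v^2 + 4*v - 21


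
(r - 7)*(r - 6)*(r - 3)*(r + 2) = r^4 - 14*r^3 + 49*r^2 + 36*r - 252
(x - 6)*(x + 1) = x^2 - 5*x - 6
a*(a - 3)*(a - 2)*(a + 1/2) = a^4 - 9*a^3/2 + 7*a^2/2 + 3*a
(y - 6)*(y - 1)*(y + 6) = y^3 - y^2 - 36*y + 36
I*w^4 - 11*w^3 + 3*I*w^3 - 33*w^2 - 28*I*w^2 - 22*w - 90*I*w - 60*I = (w + 2)*(w + 5*I)*(w + 6*I)*(I*w + I)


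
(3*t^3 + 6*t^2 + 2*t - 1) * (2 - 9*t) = -27*t^4 - 48*t^3 - 6*t^2 + 13*t - 2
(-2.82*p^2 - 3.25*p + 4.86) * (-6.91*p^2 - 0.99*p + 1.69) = 19.4862*p^4 + 25.2493*p^3 - 35.1309*p^2 - 10.3039*p + 8.2134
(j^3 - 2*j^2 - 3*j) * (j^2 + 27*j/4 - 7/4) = j^5 + 19*j^4/4 - 73*j^3/4 - 67*j^2/4 + 21*j/4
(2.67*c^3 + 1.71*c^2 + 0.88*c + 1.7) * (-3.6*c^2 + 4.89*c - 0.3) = -9.612*c^5 + 6.9003*c^4 + 4.3929*c^3 - 2.3298*c^2 + 8.049*c - 0.51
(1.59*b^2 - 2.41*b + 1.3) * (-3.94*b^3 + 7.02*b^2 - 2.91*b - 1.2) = -6.2646*b^5 + 20.6572*b^4 - 26.6671*b^3 + 14.2311*b^2 - 0.891*b - 1.56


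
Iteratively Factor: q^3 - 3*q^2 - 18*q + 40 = (q + 4)*(q^2 - 7*q + 10) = (q - 2)*(q + 4)*(q - 5)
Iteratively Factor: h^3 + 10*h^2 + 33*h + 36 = (h + 3)*(h^2 + 7*h + 12) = (h + 3)*(h + 4)*(h + 3)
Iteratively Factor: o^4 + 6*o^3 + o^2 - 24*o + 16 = (o + 4)*(o^3 + 2*o^2 - 7*o + 4) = (o - 1)*(o + 4)*(o^2 + 3*o - 4) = (o - 1)^2*(o + 4)*(o + 4)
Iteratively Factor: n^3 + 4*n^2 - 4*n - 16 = (n + 4)*(n^2 - 4) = (n - 2)*(n + 4)*(n + 2)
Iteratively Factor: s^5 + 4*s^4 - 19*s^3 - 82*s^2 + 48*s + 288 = (s + 4)*(s^4 - 19*s^2 - 6*s + 72) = (s - 2)*(s + 4)*(s^3 + 2*s^2 - 15*s - 36) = (s - 2)*(s + 3)*(s + 4)*(s^2 - s - 12) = (s - 4)*(s - 2)*(s + 3)*(s + 4)*(s + 3)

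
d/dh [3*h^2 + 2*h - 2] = 6*h + 2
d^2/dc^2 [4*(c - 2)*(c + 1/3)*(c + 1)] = 24*c - 16/3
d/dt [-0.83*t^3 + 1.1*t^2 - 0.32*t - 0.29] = -2.49*t^2 + 2.2*t - 0.32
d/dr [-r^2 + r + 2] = 1 - 2*r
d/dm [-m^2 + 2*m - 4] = 2 - 2*m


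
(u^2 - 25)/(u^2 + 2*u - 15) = (u - 5)/(u - 3)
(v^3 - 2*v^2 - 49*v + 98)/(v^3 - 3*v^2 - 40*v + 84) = (v + 7)/(v + 6)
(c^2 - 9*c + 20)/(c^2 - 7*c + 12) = (c - 5)/(c - 3)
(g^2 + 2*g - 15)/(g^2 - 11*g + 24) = (g + 5)/(g - 8)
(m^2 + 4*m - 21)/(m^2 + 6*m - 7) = (m - 3)/(m - 1)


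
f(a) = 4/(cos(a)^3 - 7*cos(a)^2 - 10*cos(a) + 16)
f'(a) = 4*(3*sin(a)*cos(a)^2 - 14*sin(a)*cos(a) - 10*sin(a))/(cos(a)^3 - 7*cos(a)^2 - 10*cos(a) + 16)^2 = 4*(3*cos(a)^2 - 14*cos(a) - 10)*sin(a)/(cos(a)^3 - 7*cos(a)^2 - 10*cos(a) + 16)^2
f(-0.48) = 1.72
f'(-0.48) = 6.88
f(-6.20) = 55.12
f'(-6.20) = -1323.61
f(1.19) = 0.35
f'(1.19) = -0.42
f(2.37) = 0.21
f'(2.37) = 0.01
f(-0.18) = 11.83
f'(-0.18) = 130.64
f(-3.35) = 0.22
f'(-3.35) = 0.02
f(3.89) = 0.21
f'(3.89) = -0.01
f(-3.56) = 0.22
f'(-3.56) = 0.03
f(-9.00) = 0.22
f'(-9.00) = -0.03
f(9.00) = 0.22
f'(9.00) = 0.03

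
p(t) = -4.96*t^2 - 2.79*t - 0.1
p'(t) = -9.92*t - 2.79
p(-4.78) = -100.09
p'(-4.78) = 44.63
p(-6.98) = -222.28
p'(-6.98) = 66.45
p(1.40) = -13.73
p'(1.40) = -16.68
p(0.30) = -1.38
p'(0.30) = -5.77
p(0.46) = -2.43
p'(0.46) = -7.35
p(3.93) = -87.67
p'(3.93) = -41.78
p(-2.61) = -26.61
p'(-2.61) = 23.10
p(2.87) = -48.96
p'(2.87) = -31.26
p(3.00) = -53.11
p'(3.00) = -32.55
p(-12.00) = -680.86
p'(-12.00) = 116.25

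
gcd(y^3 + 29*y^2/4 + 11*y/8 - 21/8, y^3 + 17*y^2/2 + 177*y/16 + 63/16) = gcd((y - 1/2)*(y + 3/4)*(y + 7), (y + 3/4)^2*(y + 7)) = y^2 + 31*y/4 + 21/4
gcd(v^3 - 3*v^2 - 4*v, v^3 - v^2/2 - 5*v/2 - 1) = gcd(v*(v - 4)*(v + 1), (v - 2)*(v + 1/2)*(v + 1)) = v + 1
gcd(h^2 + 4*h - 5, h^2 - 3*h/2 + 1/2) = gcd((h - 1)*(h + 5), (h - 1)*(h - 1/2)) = h - 1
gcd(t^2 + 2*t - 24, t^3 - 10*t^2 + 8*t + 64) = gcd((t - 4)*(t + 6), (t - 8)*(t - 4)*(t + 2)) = t - 4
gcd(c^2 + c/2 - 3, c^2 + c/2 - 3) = c^2 + c/2 - 3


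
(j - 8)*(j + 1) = j^2 - 7*j - 8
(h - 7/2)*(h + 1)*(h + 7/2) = h^3 + h^2 - 49*h/4 - 49/4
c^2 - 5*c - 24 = (c - 8)*(c + 3)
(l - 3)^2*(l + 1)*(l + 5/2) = l^4 - 5*l^3/2 - 19*l^2/2 + 33*l/2 + 45/2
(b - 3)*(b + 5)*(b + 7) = b^3 + 9*b^2 - b - 105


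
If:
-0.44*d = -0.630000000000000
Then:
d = 1.43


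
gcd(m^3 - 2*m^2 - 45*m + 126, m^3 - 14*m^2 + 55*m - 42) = m - 6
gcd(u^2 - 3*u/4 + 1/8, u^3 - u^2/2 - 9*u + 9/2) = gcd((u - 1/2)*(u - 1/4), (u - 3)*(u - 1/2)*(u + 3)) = u - 1/2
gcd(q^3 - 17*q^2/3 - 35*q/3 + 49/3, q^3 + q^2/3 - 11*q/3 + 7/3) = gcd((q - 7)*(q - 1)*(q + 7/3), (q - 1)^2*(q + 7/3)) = q^2 + 4*q/3 - 7/3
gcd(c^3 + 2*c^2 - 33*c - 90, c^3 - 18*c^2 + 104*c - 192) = c - 6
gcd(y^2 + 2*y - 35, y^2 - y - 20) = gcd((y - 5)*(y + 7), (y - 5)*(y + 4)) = y - 5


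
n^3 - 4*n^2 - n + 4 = (n - 4)*(n - 1)*(n + 1)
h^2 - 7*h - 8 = (h - 8)*(h + 1)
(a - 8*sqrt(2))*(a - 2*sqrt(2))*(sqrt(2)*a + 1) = sqrt(2)*a^3 - 19*a^2 + 22*sqrt(2)*a + 32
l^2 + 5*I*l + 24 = (l - 3*I)*(l + 8*I)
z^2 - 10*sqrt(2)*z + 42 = (z - 7*sqrt(2))*(z - 3*sqrt(2))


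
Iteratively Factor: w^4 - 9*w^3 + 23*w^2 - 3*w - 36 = (w + 1)*(w^3 - 10*w^2 + 33*w - 36) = (w - 3)*(w + 1)*(w^2 - 7*w + 12) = (w - 3)^2*(w + 1)*(w - 4)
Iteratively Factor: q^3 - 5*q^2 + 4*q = (q - 1)*(q^2 - 4*q) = q*(q - 1)*(q - 4)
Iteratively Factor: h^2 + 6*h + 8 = (h + 4)*(h + 2)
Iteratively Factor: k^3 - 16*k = (k + 4)*(k^2 - 4*k) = k*(k + 4)*(k - 4)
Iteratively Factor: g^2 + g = (g)*(g + 1)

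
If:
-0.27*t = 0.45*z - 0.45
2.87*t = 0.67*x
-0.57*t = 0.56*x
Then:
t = 0.00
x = 0.00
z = 1.00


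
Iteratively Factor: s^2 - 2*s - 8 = (s - 4)*(s + 2)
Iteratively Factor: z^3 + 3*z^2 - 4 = (z + 2)*(z^2 + z - 2) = (z - 1)*(z + 2)*(z + 2)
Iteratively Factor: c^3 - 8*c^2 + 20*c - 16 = (c - 2)*(c^2 - 6*c + 8) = (c - 4)*(c - 2)*(c - 2)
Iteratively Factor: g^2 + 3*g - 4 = (g - 1)*(g + 4)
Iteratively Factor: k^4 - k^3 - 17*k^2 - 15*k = (k + 1)*(k^3 - 2*k^2 - 15*k) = (k - 5)*(k + 1)*(k^2 + 3*k) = k*(k - 5)*(k + 1)*(k + 3)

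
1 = 1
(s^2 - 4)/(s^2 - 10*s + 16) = (s + 2)/(s - 8)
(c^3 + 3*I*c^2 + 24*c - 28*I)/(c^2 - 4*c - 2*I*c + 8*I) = (c^2 + 5*I*c + 14)/(c - 4)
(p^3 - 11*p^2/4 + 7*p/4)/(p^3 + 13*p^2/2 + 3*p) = (4*p^2 - 11*p + 7)/(2*(2*p^2 + 13*p + 6))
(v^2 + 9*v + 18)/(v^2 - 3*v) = (v^2 + 9*v + 18)/(v*(v - 3))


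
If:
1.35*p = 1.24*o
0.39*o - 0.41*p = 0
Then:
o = 0.00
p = 0.00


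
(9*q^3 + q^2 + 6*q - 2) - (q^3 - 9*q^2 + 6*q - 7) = 8*q^3 + 10*q^2 + 5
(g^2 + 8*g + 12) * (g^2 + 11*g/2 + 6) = g^4 + 27*g^3/2 + 62*g^2 + 114*g + 72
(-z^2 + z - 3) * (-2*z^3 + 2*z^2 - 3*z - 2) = 2*z^5 - 4*z^4 + 11*z^3 - 7*z^2 + 7*z + 6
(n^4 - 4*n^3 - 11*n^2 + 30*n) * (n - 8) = n^5 - 12*n^4 + 21*n^3 + 118*n^2 - 240*n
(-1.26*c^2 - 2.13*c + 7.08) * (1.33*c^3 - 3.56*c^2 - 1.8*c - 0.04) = -1.6758*c^5 + 1.6527*c^4 + 19.2672*c^3 - 21.3204*c^2 - 12.6588*c - 0.2832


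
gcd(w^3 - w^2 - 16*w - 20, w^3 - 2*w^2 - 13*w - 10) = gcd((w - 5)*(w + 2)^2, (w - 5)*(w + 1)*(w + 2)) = w^2 - 3*w - 10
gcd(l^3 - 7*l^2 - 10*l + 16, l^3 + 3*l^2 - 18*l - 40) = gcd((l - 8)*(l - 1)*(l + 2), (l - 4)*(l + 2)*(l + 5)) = l + 2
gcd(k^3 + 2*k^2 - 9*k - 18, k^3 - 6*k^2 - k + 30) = k^2 - k - 6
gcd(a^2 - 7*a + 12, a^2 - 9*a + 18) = a - 3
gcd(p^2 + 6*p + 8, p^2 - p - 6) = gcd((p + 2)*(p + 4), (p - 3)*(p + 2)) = p + 2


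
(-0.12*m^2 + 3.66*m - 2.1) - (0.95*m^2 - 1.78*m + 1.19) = -1.07*m^2 + 5.44*m - 3.29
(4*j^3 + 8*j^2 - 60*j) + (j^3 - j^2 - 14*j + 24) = 5*j^3 + 7*j^2 - 74*j + 24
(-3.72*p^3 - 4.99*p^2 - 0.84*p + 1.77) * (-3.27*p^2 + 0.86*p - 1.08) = 12.1644*p^5 + 13.1181*p^4 + 2.473*p^3 - 1.1211*p^2 + 2.4294*p - 1.9116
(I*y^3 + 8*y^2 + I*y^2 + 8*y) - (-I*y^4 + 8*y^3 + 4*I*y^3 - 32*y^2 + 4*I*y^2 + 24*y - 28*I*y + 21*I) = I*y^4 - 8*y^3 - 3*I*y^3 + 40*y^2 - 3*I*y^2 - 16*y + 28*I*y - 21*I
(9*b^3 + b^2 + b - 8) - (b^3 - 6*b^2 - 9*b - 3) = 8*b^3 + 7*b^2 + 10*b - 5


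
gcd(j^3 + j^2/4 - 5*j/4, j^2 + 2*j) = j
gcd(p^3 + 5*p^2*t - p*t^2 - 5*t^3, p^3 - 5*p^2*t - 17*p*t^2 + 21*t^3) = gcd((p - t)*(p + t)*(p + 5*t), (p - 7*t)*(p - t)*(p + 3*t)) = p - t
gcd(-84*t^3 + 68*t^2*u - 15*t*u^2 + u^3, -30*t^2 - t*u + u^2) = 6*t - u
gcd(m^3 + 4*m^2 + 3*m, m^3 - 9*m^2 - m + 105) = m + 3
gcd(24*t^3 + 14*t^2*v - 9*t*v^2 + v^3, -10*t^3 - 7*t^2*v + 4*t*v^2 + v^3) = t + v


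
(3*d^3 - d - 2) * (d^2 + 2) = 3*d^5 + 5*d^3 - 2*d^2 - 2*d - 4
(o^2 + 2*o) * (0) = 0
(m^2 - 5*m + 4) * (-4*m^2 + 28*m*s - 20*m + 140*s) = -4*m^4 + 28*m^3*s + 84*m^2 - 588*m*s - 80*m + 560*s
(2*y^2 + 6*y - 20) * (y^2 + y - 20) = 2*y^4 + 8*y^3 - 54*y^2 - 140*y + 400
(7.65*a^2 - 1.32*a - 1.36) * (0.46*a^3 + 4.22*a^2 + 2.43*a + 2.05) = 3.519*a^5 + 31.6758*a^4 + 12.3935*a^3 + 6.7357*a^2 - 6.0108*a - 2.788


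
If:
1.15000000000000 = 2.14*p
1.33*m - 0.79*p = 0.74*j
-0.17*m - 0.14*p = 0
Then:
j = -1.37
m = -0.44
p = 0.54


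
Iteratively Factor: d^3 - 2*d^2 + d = (d - 1)*(d^2 - d) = (d - 1)^2*(d)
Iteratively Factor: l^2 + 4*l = (l + 4)*(l)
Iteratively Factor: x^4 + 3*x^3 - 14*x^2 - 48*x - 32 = (x + 2)*(x^3 + x^2 - 16*x - 16) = (x + 1)*(x + 2)*(x^2 - 16) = (x + 1)*(x + 2)*(x + 4)*(x - 4)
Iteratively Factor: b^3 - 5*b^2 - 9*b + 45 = (b - 5)*(b^2 - 9) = (b - 5)*(b - 3)*(b + 3)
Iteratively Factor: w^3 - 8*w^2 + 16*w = (w)*(w^2 - 8*w + 16) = w*(w - 4)*(w - 4)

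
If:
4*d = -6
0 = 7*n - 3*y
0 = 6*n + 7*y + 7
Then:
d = -3/2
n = -21/67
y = -49/67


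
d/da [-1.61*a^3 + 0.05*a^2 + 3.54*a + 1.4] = -4.83*a^2 + 0.1*a + 3.54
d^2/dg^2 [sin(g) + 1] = -sin(g)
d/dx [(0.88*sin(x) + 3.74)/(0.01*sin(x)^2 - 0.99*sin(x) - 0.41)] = (-0.0088*sin(x)^2 - 0.0748*sin(x) + 3.3418)*cos(x)/(0.0001*sin(x)^4 - 0.0198*sin(x)^3 + 0.9719*sin(x)^2 + 0.8118*sin(x) + 0.1681)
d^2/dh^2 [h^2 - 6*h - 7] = 2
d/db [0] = 0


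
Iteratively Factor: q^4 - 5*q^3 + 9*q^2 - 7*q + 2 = (q - 1)*(q^3 - 4*q^2 + 5*q - 2) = (q - 2)*(q - 1)*(q^2 - 2*q + 1) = (q - 2)*(q - 1)^2*(q - 1)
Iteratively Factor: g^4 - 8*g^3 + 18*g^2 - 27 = (g + 1)*(g^3 - 9*g^2 + 27*g - 27) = (g - 3)*(g + 1)*(g^2 - 6*g + 9) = (g - 3)^2*(g + 1)*(g - 3)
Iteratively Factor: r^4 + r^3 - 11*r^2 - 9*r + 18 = (r - 1)*(r^3 + 2*r^2 - 9*r - 18) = (r - 3)*(r - 1)*(r^2 + 5*r + 6) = (r - 3)*(r - 1)*(r + 2)*(r + 3)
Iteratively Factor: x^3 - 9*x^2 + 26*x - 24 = (x - 2)*(x^2 - 7*x + 12) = (x - 3)*(x - 2)*(x - 4)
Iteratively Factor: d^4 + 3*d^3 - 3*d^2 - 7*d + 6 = (d + 2)*(d^3 + d^2 - 5*d + 3) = (d - 1)*(d + 2)*(d^2 + 2*d - 3) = (d - 1)^2*(d + 2)*(d + 3)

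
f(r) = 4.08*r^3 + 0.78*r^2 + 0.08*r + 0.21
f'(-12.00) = 1743.92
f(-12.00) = -6938.67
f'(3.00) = 114.92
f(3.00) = 117.63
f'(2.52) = 81.74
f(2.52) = 70.66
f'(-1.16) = 14.74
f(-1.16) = -5.20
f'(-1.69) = 32.40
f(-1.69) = -17.39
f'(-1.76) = 35.25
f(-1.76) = -19.76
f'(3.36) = 143.51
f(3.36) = 164.05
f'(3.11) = 123.32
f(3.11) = 130.73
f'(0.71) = 7.36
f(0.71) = 2.12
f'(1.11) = 16.89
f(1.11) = 6.84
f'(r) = 12.24*r^2 + 1.56*r + 0.08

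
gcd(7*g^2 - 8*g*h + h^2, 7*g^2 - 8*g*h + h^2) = 7*g^2 - 8*g*h + h^2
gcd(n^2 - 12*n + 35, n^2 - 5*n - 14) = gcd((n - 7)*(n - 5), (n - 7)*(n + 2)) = n - 7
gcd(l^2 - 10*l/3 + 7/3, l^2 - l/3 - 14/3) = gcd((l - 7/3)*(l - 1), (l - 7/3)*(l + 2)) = l - 7/3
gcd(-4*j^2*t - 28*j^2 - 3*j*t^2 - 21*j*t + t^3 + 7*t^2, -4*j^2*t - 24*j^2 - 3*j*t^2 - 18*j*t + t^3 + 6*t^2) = -4*j^2 - 3*j*t + t^2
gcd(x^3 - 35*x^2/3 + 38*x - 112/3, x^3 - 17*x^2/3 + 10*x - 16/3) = x^2 - 14*x/3 + 16/3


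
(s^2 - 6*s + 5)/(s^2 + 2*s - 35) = (s - 1)/(s + 7)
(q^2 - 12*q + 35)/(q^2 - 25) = (q - 7)/(q + 5)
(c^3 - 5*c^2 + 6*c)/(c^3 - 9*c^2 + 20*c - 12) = c*(c - 3)/(c^2 - 7*c + 6)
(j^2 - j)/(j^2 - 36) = j*(j - 1)/(j^2 - 36)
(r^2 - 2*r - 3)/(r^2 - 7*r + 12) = (r + 1)/(r - 4)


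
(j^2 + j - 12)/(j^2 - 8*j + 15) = (j + 4)/(j - 5)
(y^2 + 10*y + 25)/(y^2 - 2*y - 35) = (y + 5)/(y - 7)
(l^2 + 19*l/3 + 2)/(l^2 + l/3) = (l + 6)/l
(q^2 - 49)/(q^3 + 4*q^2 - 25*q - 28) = (q - 7)/(q^2 - 3*q - 4)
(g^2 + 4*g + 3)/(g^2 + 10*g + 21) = (g + 1)/(g + 7)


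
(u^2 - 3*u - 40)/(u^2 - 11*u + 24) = (u + 5)/(u - 3)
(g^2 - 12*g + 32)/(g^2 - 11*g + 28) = (g - 8)/(g - 7)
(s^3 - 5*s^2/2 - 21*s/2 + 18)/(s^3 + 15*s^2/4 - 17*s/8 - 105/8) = 4*(2*s^2 - 11*s + 12)/(8*s^2 + 6*s - 35)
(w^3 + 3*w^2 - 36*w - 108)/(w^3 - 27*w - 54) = (w + 6)/(w + 3)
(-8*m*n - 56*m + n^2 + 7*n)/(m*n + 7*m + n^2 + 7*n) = (-8*m + n)/(m + n)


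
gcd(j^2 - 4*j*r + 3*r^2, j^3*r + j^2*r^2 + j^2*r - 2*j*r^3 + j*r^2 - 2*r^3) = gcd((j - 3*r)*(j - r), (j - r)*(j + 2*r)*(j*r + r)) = -j + r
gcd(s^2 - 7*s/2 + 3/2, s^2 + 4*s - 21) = s - 3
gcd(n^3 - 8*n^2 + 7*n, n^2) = n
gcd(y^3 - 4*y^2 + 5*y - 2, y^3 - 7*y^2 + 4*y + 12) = y - 2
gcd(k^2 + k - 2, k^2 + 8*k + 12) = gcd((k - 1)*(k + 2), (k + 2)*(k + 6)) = k + 2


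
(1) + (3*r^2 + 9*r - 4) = 3*r^2 + 9*r - 3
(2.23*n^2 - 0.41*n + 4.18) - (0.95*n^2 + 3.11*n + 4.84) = 1.28*n^2 - 3.52*n - 0.66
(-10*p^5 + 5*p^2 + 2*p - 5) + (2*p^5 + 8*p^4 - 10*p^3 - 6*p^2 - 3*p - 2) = -8*p^5 + 8*p^4 - 10*p^3 - p^2 - p - 7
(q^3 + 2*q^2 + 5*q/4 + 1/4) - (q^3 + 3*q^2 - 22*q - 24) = -q^2 + 93*q/4 + 97/4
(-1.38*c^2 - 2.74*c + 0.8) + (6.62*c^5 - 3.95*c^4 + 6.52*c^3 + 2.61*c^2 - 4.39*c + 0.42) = 6.62*c^5 - 3.95*c^4 + 6.52*c^3 + 1.23*c^2 - 7.13*c + 1.22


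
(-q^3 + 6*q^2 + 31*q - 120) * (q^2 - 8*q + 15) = -q^5 + 14*q^4 - 32*q^3 - 278*q^2 + 1425*q - 1800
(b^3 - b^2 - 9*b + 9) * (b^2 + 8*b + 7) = b^5 + 7*b^4 - 10*b^3 - 70*b^2 + 9*b + 63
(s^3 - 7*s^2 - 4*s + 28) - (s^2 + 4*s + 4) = s^3 - 8*s^2 - 8*s + 24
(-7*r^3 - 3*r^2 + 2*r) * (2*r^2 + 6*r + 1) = -14*r^5 - 48*r^4 - 21*r^3 + 9*r^2 + 2*r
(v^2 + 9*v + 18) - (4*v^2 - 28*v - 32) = -3*v^2 + 37*v + 50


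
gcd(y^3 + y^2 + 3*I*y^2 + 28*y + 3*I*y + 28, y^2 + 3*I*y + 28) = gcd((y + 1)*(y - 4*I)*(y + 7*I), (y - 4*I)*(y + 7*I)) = y^2 + 3*I*y + 28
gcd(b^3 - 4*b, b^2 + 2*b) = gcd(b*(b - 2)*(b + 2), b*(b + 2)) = b^2 + 2*b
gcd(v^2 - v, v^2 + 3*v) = v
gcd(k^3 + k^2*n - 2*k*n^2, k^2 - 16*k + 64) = 1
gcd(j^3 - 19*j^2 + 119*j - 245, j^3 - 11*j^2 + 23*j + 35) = j^2 - 12*j + 35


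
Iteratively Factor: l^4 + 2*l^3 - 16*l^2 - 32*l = (l - 4)*(l^3 + 6*l^2 + 8*l) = l*(l - 4)*(l^2 + 6*l + 8) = l*(l - 4)*(l + 4)*(l + 2)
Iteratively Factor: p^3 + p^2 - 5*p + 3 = (p + 3)*(p^2 - 2*p + 1) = (p - 1)*(p + 3)*(p - 1)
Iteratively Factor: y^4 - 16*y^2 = (y + 4)*(y^3 - 4*y^2) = y*(y + 4)*(y^2 - 4*y) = y^2*(y + 4)*(y - 4)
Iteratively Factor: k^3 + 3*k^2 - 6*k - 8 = (k - 2)*(k^2 + 5*k + 4) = (k - 2)*(k + 4)*(k + 1)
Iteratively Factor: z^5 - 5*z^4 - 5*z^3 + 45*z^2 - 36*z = (z - 1)*(z^4 - 4*z^3 - 9*z^2 + 36*z) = (z - 3)*(z - 1)*(z^3 - z^2 - 12*z) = (z - 3)*(z - 1)*(z + 3)*(z^2 - 4*z) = z*(z - 3)*(z - 1)*(z + 3)*(z - 4)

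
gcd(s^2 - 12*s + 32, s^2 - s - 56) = s - 8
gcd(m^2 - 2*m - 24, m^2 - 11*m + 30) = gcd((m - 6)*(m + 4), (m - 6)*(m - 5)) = m - 6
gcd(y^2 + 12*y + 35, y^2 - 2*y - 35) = y + 5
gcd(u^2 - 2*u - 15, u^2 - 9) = u + 3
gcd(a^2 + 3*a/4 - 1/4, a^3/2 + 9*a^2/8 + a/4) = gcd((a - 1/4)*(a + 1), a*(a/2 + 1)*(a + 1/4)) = 1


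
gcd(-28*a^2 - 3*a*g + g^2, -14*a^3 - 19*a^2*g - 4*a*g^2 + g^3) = 7*a - g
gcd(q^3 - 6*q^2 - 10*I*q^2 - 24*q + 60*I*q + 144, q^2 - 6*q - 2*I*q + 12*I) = q - 6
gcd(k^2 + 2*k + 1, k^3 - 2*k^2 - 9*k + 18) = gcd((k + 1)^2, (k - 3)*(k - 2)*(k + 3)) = 1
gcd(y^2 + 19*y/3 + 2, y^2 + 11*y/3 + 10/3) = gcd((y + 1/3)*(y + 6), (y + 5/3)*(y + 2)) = 1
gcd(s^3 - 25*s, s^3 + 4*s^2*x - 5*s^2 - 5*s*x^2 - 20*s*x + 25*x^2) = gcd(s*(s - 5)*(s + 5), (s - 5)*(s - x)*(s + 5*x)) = s - 5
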